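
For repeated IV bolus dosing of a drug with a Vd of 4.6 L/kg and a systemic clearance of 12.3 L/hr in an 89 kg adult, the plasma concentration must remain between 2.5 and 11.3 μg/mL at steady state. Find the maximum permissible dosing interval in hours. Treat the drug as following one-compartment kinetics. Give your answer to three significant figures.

50.2 h

Total Vd = 4.6 × 89 = 409.4 L
k = CL / Vd = 12.30 / 409.4 = 0.03004 h⁻¹
Between IV bolus doses, concentration decays as C = C₀·e^(−kτ), so C_peak/C_trough = e^(kτ).
τ_max = ln(C_peak/C_trough) / k = ln(11.3/2.5) / 0.03004 = 1.509 / 0.03004 = 50.23 h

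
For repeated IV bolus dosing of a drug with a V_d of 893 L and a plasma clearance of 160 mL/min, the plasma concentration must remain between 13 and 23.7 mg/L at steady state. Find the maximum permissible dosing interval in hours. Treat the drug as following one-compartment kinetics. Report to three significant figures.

55.9 h

CL = 160 mL/min × 60/1000 = 9.600 L/h
k = CL / Vd = 9.600 / 893.0 = 0.01075 h⁻¹
Between IV bolus doses, concentration decays as C = C₀·e^(−kτ), so C_peak/C_trough = e^(kτ).
τ_max = ln(C_peak/C_trough) / k = ln(23.7/13) / 0.01075 = 0.6005 / 0.01075 = 55.86 h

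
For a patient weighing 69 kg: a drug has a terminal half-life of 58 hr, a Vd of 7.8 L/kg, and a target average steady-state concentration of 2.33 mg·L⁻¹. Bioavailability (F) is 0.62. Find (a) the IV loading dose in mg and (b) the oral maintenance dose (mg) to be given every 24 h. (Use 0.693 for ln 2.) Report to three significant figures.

Vd(total) = 69 kg × 7.8 L/kg = 538.2 L
LD = Vd × C = 538.2 × 2.33 = 1254 mg
CL = 0.693 × Vd / t½ = 0.693 × 538.2 / 58 = 6.431 L/h
D = CL × Css × τ / F = 6.431 × 2.33 × 24 / 0.62 = 580.0 mg

(a) 1250 mg; (b) 580 mg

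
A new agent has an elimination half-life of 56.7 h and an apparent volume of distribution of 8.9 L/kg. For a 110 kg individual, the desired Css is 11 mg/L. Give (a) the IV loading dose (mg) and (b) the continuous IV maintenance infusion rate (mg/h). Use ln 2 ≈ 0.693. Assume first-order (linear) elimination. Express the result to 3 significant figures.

Total Vd = 8.9 × 110 = 979.0 L
LD = Vd × C = 979.0 × 11 = 10770 mg
CL = 0.693 × Vd / t½ = 0.693 × 979.0 / 56.7 = 11.97 L/h
Infusion rate = CL × Css = 11.97 × 11 = 131.7 mg/h

(a) 10800 mg; (b) 132 mg/h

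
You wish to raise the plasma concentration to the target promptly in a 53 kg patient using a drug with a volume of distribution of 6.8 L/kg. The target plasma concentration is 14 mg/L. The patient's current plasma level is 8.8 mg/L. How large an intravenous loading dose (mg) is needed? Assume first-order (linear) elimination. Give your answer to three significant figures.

1870 mg

Vd = 6.8 L/kg × 53 kg = 360.4 L
Concentration deficit ΔC = 14 − 8.8 = 5.200 mg/L
LD = Vd × ΔC = 360.4 × 5.200 = 1874 mg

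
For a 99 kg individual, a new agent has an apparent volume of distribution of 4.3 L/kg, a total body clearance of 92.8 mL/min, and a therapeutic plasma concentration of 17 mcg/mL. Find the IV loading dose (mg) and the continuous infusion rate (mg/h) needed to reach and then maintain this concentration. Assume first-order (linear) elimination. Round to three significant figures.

(a) 7240 mg; (b) 94.7 mg/h

Vd = 4.3 L/kg × 99 kg = 425.7 L
Loading dose = Vd × C = 425.7 × 17 = 7237 mg
CL = 92.8 mL/min = 92.8 × 0.06 = 5.568 L/h
Infusion rate = 5.568 L/h × 17 mg/L = 94.66 mg/h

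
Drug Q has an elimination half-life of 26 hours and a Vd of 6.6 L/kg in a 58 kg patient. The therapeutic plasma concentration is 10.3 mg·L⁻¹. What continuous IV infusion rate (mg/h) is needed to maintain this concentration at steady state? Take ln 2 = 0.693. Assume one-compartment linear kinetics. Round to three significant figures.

Total Vd = 6.6 × 58 = 382.8 L
CL = ln 2 · Vd / t½ = 0.693 × 382.8 / 26 = 10.20 L/h
Infusion rate = CL × Css = 10.20 × 10.3 = 105.1 mg/h

105 mg/h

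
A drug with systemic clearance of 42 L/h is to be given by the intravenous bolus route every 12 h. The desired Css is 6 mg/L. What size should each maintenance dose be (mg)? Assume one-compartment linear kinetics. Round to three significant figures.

3020 mg

D = CL × Css × τ = 42.00 × 6 × 12 = 3024 mg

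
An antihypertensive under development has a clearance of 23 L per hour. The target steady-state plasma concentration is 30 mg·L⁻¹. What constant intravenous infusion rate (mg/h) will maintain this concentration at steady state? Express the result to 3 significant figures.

Rate = CL × Css = 23.00 × 30 = 690.0 mg/h

690 mg/h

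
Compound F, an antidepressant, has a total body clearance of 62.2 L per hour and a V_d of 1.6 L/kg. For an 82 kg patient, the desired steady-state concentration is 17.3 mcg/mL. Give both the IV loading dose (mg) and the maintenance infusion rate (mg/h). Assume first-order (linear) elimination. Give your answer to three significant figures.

Vd(total) = 82 kg × 1.6 L/kg = 131.2 L
Loading dose = Vd × C = 131.2 × 17.3 = 2270 mg
Maintenance: replace elimination → rate = CL × Css = 62.20 × 17.3 = 1076 mg/h

(a) 2270 mg; (b) 1080 mg/h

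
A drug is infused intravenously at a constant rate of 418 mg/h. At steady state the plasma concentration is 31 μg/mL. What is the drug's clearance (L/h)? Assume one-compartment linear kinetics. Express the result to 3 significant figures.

At steady state, infusion rate = CL × Css, so CL = rate / Css.
CL = 418 / 31 = 13.48 L/h

13.5 L/h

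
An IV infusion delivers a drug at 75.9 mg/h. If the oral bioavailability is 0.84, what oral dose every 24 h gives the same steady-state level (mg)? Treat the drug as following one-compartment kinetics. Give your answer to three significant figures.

2170 mg

To maintain the same Css, the systemic dosing rate must be unchanged: F·D/τ = infusion rate.
D = rate × τ / F = 75.9 × 24 / 0.84 = 2169 mg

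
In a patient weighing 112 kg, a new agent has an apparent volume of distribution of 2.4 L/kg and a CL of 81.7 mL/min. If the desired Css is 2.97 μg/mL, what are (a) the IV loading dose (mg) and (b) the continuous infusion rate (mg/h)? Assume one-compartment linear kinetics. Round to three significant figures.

(a) 798 mg; (b) 14.6 mg/h

Total Vd = 2.4 × 112 = 268.8 L
Loading dose = Vd × C = 268.8 × 2.97 = 798.3 mg
CL = 81.7 mL/min × 60/1000 = 4.902 L/h
Infusion rate = 4.902 L/h × 2.97 mg/L = 14.56 mg/h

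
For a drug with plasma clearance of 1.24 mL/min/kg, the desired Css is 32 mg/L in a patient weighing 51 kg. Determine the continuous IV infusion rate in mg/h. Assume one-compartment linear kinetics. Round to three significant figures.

121 mg/h

CL = 1.24 mL/min/kg × 51 kg = 63.24 mL/min = 63.24 × 60/1000 = 3.794 L/h
At steady state, infusion rate equals elimination rate: rate in = CL × Css.
R₀ = 3.794 × 32 = 121.4 mg/h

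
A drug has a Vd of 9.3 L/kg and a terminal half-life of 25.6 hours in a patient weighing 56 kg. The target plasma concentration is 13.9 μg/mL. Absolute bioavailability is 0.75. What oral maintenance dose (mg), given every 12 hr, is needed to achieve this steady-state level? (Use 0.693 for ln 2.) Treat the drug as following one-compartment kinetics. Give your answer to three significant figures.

Vd = 9.3 L/kg × 56 kg = 520.8 L
k = 0.693/25.6 = 0.02707 h⁻¹, so CL = k·Vd = 0.02707 × 520.8 = 14.10 L/h
D = CL × Css × τ / F = 14.10 × 13.9 × 12 / 0.75 = 3136 mg

3140 mg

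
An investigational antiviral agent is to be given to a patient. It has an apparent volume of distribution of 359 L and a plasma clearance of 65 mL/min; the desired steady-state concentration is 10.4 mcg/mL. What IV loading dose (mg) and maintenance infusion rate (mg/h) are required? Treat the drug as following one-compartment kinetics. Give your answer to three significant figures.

(a) 3730 mg; (b) 40.6 mg/h

Loading: fill Vd to C_target → 359.0 L × 10.4 mg/L = 3734 mg
CL = 65 mL/min = 65 × 0.06 = 3.900 L/h
Maintenance: replace elimination → rate = CL × Css = 3.900 × 10.4 = 40.56 mg/h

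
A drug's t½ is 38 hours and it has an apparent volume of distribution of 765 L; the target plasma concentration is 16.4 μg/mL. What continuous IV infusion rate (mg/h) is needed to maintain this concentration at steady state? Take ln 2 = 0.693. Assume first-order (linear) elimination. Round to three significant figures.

229 mg/h

CL = ln 2 · Vd / t½ = 0.693 × 765.0 / 38 = 13.95 L/h
Infusion rate = CL × Css = 13.95 × 16.4 = 228.8 mg/h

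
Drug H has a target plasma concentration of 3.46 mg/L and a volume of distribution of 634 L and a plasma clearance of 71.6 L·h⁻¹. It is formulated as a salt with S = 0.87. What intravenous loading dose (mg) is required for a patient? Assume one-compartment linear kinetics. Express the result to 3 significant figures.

2520 mg

LD = Vd × C / S = 634.0 × 3.460 / 0.87 = 2521 mg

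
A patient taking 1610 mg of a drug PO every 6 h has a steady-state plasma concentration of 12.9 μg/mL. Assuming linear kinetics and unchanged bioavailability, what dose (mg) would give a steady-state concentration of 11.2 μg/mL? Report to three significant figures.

1400 mg

With linear kinetics, Css is proportional to dose rate (D/τ) at fixed clearance.
D₂ = D₁ × (Css,target / Css,current) = 1610 × 11.2/12.9 = 1398 mg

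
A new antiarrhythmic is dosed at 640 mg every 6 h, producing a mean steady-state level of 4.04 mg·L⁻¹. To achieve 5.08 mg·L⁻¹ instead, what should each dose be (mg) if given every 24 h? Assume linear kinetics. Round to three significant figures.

3220 mg

For first-order elimination, Css ∝ F·D/(CL·τ); F and CL are unchanged, so Css ∝ D/τ.
D₂ = D₁ × (Css,target / Css,current) × (τ₂/τ₁) = 640 × (5.08/4.04) × (24/6) = 3219 mg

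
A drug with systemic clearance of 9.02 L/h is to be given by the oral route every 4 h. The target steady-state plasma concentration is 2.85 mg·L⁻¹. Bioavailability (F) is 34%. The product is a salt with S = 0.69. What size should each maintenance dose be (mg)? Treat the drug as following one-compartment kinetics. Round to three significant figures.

438 mg

D = CL × Css × τ / F / S = 9.020 × 2.85 × 4 / 0.34 / 0.69 = 438.3 mg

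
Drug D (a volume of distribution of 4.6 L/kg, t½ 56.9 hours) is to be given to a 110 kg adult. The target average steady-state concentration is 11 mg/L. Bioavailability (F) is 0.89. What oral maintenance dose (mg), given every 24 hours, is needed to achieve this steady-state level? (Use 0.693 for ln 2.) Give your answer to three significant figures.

Total Vd = 4.6 × 110 = 506.0 L
k = 0.693/56.9 = 0.01218 h⁻¹, so CL = k·Vd = 0.01218 × 506.0 = 6.163 L/h
D = CL × Css × τ / F = 6.163 × 11 × 24 / 0.89 = 1828 mg

1830 mg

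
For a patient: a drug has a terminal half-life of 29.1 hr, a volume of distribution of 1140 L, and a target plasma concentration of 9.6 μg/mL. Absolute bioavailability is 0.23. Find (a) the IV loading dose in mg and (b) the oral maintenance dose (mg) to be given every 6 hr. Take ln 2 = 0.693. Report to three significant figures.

(a) 10900 mg; (b) 6800 mg

LD = Vd × C = 1140 × 9.6 = 10940 mg
CL = 0.693 × Vd / t½ = 0.693 × 1140 / 29.1 = 27.15 L/h
D = CL × Css × τ / F = 27.15 × 9.6 × 6 / 0.23 = 6799 mg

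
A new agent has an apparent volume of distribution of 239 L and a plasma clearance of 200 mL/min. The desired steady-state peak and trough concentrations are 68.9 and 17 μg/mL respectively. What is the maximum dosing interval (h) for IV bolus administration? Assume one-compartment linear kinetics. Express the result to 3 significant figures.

Convert clearance: 200 mL/min × 60 min/h ÷ 1000 mL/L = 12.00 L/h
k = CL / Vd = 12.00 / 239.0 = 0.05021 h⁻¹
Between IV bolus doses, concentration decays as C = C₀·e^(−kτ), so C_peak/C_trough = e^(kτ).
τ_max = ln(C_peak/C_trough) / k = ln(68.9/17) / 0.05021 = 1.399 / 0.05021 = 27.86 h

27.9 h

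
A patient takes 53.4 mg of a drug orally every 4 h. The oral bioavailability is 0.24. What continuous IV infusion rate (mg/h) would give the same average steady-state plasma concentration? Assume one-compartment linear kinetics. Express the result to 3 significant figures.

Equivalent systemic input: infusion rate = F·D/τ.
Rate = 0.24 × 53.4 / 4 = 3.204 mg/h

3.20 mg/h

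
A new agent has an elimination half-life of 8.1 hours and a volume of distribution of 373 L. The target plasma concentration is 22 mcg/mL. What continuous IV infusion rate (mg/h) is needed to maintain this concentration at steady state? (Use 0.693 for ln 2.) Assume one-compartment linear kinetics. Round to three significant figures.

702 mg/h

k = 0.693/8.1 = 0.08556 h⁻¹, so CL = k·Vd = 0.08556 × 373.0 = 31.91 L/h
Infusion rate = CL × Css = 31.91 × 22 = 702.0 mg/h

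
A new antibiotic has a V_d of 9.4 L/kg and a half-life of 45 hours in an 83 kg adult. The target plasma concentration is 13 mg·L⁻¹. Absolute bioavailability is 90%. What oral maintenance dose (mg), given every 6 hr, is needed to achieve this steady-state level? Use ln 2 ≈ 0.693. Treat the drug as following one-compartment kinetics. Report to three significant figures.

1040 mg

Vd = 9.4 L/kg × 83 kg = 780.2 L
CL = 0.693 × Vd / t½ = 0.693 × 780.2 / 45 = 12.02 L/h
D = CL × Css × τ / F = 12.02 × 13 × 6 / 0.9 = 1042 mg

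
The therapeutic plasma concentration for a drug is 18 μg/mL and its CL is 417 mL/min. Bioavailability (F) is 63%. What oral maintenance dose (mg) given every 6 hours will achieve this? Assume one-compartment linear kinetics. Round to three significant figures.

4290 mg

Convert clearance: 417 mL/min × 60 min/h ÷ 1000 mL/L = 25.02 L/h
D = CL × Css × τ / F = 25.02 × 18 × 6 / 0.63 = 4289 mg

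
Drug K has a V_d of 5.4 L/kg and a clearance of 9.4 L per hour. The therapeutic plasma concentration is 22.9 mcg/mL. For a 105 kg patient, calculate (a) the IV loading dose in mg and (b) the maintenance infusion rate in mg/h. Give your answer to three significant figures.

(a) 13000 mg; (b) 215 mg/h

Vd = 5.4 L/kg × 105 kg = 567.0 L
Loading dose = Vd × C = 567.0 × 22.9 = 12980 mg
Maintenance: replace elimination → rate = CL × Css = 9.400 × 22.9 = 215.3 mg/h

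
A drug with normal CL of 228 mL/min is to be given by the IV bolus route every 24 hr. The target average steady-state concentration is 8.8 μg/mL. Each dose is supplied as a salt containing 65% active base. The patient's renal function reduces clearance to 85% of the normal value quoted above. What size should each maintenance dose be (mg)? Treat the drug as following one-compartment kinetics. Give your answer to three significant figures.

3780 mg

CL = 228 mL/min = 228 × 0.06 = 13.68 L/h
Patient clearance = 0.85 × 13.68 = 11.63 L/h
D = CL × Css × τ / S = 11.63 × 8.8 × 24 / 0.65 = 3779 mg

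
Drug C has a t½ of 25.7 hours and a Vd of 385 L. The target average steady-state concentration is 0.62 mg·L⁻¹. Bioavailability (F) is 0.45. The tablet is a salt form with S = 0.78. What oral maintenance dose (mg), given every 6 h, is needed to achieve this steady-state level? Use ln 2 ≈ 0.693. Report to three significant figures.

CL = ln 2 · Vd / t½ = 0.693 × 385.0 / 25.7 = 10.38 L/h
D = CL × Css × τ / F / S = 10.38 × 0.62 × 6 / 0.45 / 0.78 = 110.0 mg

110 mg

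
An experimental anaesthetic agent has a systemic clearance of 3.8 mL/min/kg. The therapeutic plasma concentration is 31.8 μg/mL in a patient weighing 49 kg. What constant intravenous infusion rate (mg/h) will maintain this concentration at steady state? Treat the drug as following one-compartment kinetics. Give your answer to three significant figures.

355 mg/h

CL = 3.8 mL/min/kg × 49 kg = 186.2 mL/min = 186.2 × 60/1000 = 11.17 L/h
Rate = CL × Css = 11.17 × 31.8 = 355.2 mg/h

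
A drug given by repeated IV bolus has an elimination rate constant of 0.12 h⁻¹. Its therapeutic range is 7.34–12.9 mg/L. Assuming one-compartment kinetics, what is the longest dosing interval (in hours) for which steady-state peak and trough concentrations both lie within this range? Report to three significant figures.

4.70 h

Between IV bolus doses, concentration decays as C = C₀·e^(−kτ), so C_peak/C_trough = e^(kτ).
τ_max = ln(C_peak/C_trough) / k = ln(12.9/7.34) / 0.1200 = 0.5639 / 0.1200 = 4.699 h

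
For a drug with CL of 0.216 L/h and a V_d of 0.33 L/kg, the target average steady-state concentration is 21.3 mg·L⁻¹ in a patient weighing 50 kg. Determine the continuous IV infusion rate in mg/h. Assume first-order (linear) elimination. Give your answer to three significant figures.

4.60 mg/h

Infusion rate = CL · Css = 0.2160 L/h × 21.3 mg/L = 4.601 mg/h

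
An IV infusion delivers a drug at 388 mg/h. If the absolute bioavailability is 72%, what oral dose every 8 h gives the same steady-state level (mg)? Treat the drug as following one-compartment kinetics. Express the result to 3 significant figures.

To maintain the same Css, the systemic dosing rate must be unchanged: F·D/τ = infusion rate.
D = rate × τ / F = 388 × 8 / 0.72 = 4311 mg

4310 mg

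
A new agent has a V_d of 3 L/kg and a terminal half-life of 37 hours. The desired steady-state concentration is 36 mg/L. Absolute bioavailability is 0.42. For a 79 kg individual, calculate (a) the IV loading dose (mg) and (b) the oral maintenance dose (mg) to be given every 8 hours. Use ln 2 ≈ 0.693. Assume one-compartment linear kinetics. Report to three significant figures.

(a) 8530 mg; (b) 3040 mg

Vd = 3 L/kg × 79 kg = 237.0 L
LD = Vd × C = 237.0 × 36 = 8532 mg
CL = 0.693 × Vd / t½ = 0.693 × 237.0 / 37 = 4.439 L/h
D = CL × Css × τ / F = 4.439 × 36 × 8 / 0.42 = 3044 mg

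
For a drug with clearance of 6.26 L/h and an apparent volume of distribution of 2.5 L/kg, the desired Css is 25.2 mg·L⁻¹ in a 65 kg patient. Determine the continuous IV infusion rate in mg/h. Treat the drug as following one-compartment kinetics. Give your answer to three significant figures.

158 mg/h

R₀ = 6.260 × 25.2 = 157.8 mg/h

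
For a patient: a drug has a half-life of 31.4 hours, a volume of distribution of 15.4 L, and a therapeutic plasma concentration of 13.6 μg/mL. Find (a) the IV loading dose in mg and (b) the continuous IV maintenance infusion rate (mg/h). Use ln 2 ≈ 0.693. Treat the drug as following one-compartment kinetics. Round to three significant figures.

(a) 209 mg; (b) 4.62 mg/h

LD = Vd × C = 15.40 × 13.6 = 209.4 mg
CL = 0.693 × Vd / t½ = 0.693 × 15.40 / 31.4 = 0.3399 L/h
Infusion rate = CL × Css = 0.3399 × 13.6 = 4.623 mg/h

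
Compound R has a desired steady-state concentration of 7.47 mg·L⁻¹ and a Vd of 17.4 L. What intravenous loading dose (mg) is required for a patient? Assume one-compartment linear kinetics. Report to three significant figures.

130 mg

The loading dose fills Vd to the target concentration.
LD = Vd × C = 17.40 × 7.470 = 130.0 mg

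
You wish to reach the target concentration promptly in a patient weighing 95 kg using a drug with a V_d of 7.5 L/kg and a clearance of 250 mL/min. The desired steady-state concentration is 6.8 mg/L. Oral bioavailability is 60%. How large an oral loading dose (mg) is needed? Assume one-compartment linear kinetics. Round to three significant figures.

8080 mg

Total Vd = 7.5 × 95 = 712.5 L
LD = Vd × C / F = 712.5 × 6.800 / 0.6 = 8075 mg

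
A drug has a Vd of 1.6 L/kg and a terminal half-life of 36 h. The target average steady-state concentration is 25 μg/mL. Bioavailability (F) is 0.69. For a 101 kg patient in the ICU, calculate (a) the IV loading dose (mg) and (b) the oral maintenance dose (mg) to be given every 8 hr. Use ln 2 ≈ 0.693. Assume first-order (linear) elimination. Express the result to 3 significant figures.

(a) 4040 mg; (b) 902 mg

Vd(total) = 101 kg × 1.6 L/kg = 161.6 L
LD = Vd × C = 161.6 × 25 = 4040 mg
CL = 0.693 × Vd / t½ = 0.693 × 161.6 / 36 = 3.111 L/h
D = CL × Css × τ / F = 3.111 × 25 × 8 / 0.69 = 901.7 mg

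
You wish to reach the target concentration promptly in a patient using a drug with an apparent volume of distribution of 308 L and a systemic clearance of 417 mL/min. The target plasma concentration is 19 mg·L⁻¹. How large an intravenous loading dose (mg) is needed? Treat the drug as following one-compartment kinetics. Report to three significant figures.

5850 mg

LD = Vd × C = 308.0 × 19.00 = 5852 mg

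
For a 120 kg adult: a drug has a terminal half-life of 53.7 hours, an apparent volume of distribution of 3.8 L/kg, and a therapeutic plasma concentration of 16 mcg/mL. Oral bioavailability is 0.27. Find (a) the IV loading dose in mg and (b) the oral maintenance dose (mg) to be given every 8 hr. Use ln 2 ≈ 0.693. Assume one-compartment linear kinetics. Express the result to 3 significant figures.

Total Vd = 3.8 × 120 = 456.0 L
LD = Vd × C = 456.0 × 16 = 7296 mg
CL = 0.693 × Vd / t½ = 0.693 × 456.0 / 53.7 = 5.885 L/h
D = CL × Css × τ / F = 5.885 × 16 × 8 / 0.27 = 2790 mg

(a) 7300 mg; (b) 2790 mg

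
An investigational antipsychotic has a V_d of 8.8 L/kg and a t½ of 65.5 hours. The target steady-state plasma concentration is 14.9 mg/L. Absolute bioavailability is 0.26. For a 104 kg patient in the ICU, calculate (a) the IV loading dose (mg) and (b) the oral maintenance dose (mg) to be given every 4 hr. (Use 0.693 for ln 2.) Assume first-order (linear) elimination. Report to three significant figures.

Vd = 8.8 L/kg × 104 kg = 915.2 L
LD = Vd × C = 915.2 × 14.9 = 13640 mg
CL = 0.693 × Vd / t½ = 0.693 × 915.2 / 65.5 = 9.683 L/h
D = CL × Css × τ / F = 9.683 × 14.9 × 4 / 0.26 = 2220 mg

(a) 13600 mg; (b) 2220 mg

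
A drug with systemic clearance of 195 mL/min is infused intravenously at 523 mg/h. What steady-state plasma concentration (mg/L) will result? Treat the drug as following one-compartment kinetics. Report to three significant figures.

44.7 mg/L

CL = 195 mL/min × 60/1000 = 11.70 L/h
Css = rate / CL = 523 / 11.70 = 44.70 mg/L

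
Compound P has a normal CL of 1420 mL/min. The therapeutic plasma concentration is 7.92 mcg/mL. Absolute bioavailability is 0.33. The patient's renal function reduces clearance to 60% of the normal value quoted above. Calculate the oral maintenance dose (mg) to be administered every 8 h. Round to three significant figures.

Convert clearance: 1420 mL/min × 60 min/h ÷ 1000 mL/L = 85.20 L/h
Patient clearance = 0.6 × 85.20 = 51.12 L/h
D = CL × Css × τ / F = 51.12 × 7.92 × 8 / 0.33 = 9815 mg

9820 mg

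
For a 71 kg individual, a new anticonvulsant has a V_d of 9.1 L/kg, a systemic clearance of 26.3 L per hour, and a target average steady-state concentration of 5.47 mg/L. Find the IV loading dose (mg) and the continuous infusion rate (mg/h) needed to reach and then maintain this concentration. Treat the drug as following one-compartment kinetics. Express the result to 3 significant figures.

(a) 3530 mg; (b) 144 mg/h

Vd = 9.1 L/kg × 71 kg = 646.1 L
Loading dose = Vd × C = 646.1 × 5.47 = 3534 mg
Maintenance infusion rate = CL × Css = 26.30 × 5.47 = 143.9 mg/h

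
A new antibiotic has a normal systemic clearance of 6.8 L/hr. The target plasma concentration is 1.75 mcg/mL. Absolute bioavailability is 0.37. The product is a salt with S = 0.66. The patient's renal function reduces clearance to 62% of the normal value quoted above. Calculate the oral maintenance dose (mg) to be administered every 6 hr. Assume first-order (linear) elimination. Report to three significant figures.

Patient clearance = 0.62 × 6.800 = 4.216 L/h
At steady state, dose per interval replaces the amount cleared in that interval: F·S·D/τ = CL·Css.
D = CL × Css × τ / F / S = 4.216 × 1.75 × 6 / 0.37 / 0.66 = 181.3 mg

181 mg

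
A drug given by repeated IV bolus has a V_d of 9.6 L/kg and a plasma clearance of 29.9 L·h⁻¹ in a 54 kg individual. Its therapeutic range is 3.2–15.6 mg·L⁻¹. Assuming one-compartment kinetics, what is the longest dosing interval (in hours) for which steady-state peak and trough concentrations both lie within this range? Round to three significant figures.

Vd(total) = 54 kg × 9.6 L/kg = 518.4 L
k = CL / Vd = 29.90 / 518.4 = 0.05768 h⁻¹
Between IV bolus doses, concentration decays as C = C₀·e^(−kτ), so C_peak/C_trough = e^(kτ).
τ_max = ln(C_peak/C_trough) / k = ln(15.6/3.2) / 0.05768 = 1.584 / 0.05768 = 27.46 h

27.5 h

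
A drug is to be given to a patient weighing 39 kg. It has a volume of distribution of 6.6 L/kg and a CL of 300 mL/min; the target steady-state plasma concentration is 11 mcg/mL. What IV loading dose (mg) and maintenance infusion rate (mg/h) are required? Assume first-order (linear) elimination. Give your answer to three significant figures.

Vd(total) = 39 kg × 6.6 L/kg = 257.4 L
Loading: fill Vd to C_target → 257.4 L × 11 mg/L = 2831 mg
Convert clearance: 300 mL/min × 60 min/h ÷ 1000 mL/L = 18.00 L/h
Maintenance infusion rate = CL × Css = 18.00 × 11 = 198.0 mg/h

(a) 2830 mg; (b) 198 mg/h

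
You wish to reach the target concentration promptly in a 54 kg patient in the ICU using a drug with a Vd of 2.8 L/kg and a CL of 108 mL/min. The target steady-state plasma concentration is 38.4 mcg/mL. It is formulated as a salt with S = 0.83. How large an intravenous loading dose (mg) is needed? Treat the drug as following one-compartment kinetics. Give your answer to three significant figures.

Total Vd = 2.8 × 54 = 151.2 L
LD = Vd × C / S = 151.2 × 38.40 / 0.83 = 6995 mg

7000 mg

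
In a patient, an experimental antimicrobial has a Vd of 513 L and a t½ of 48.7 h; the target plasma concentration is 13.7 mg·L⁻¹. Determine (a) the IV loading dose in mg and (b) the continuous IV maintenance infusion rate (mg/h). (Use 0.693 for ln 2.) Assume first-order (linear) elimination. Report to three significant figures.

LD = Vd × C = 513.0 × 13.7 = 7028 mg
CL = 0.693 × Vd / t½ = 0.693 × 513.0 / 48.7 = 7.300 L/h
Infusion rate = CL × Css = 7.300 × 13.7 = 100.0 mg/h

(a) 7030 mg; (b) 100 mg/h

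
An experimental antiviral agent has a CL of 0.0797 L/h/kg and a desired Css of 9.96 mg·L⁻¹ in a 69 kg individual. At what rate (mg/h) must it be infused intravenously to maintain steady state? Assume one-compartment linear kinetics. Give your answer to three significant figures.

54.8 mg/h

CL = 0.0797 L/h/kg × 69 kg = 5.499 L/h
Rate = CL × Css = 5.499 × 9.96 = 54.77 mg/h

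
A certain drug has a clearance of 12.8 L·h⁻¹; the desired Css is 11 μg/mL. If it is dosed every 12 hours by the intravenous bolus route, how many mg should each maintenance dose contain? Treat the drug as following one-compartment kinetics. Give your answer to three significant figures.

D = CL × Css × τ = 12.80 × 11 × 12 = 1690 mg

1690 mg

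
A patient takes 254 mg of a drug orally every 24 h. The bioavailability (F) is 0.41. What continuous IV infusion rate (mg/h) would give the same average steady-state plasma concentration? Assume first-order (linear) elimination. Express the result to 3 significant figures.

Equivalent systemic input: infusion rate = F·D/τ.
Rate = 0.41 × 254 / 24 = 4.339 mg/h

4.34 mg/h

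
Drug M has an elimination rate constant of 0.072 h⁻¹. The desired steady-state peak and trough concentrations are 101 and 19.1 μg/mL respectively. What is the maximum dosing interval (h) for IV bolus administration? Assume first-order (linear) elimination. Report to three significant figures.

23.1 h

Between IV bolus doses, concentration decays as C = C₀·e^(−kτ), so C_peak/C_trough = e^(kτ).
τ_max = ln(C_peak/C_trough) / k = ln(101/19.1) / 0.07200 = 1.665 / 0.07200 = 23.13 h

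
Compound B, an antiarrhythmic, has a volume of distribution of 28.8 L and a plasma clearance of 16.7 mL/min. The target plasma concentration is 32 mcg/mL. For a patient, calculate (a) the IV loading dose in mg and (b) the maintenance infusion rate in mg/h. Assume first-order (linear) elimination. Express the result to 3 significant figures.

Loading: fill Vd to C_target → 28.80 L × 32 mg/L = 921.6 mg
CL = 16.7 mL/min × 60/1000 = 1.002 L/h
Maintenance infusion rate = CL × Css = 1.002 × 32 = 32.06 mg/h

(a) 922 mg; (b) 32.1 mg/h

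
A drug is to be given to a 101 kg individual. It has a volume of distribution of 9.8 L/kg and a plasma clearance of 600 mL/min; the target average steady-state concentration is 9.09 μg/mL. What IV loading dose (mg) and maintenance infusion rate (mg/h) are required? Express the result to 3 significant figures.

(a) 9000 mg; (b) 327 mg/h

Vd(total) = 101 kg × 9.8 L/kg = 989.8 L
Loading dose = Vd × C = 989.8 × 9.09 = 8997 mg
CL = 600 mL/min × 60/1000 = 36.00 L/h
Maintenance: replace elimination → rate = CL × Css = 36.00 × 9.09 = 327.2 mg/h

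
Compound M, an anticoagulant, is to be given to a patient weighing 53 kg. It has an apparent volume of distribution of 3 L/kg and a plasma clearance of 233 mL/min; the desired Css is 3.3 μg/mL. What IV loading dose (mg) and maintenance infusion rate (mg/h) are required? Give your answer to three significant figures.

Vd = 3 L/kg × 53 kg = 159.0 L
Loading: fill Vd to C_target → 159.0 L × 3.3 mg/L = 524.7 mg
CL = 233 mL/min × 60/1000 = 13.98 L/h
Infusion rate = 13.98 L/h × 3.3 mg/L = 46.13 mg/h

(a) 525 mg; (b) 46.1 mg/h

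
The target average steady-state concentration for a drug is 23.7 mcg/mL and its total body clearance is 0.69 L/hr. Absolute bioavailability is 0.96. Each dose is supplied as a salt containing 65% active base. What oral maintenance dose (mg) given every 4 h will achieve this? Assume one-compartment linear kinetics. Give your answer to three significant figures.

105 mg

D = CL × Css × τ / F / S = 0.6900 × 23.7 × 4 / 0.96 / 0.65 = 104.8 mg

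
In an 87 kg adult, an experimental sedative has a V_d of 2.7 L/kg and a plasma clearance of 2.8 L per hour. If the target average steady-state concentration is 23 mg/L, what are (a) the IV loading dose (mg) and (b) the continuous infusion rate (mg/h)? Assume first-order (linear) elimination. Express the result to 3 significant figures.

(a) 5400 mg; (b) 64.4 mg/h

Total Vd = 2.7 × 87 = 234.9 L
Loading: fill Vd to C_target → 234.9 L × 23 mg/L = 5403 mg
Infusion rate = 2.800 L/h × 23 mg/L = 64.40 mg/h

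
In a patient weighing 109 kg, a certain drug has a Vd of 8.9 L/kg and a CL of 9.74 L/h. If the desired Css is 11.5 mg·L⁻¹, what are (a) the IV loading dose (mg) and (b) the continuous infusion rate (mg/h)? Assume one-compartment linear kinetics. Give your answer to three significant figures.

Vd = 8.9 L/kg × 109 kg = 970.1 L
Loading: fill Vd to C_target → 970.1 L × 11.5 mg/L = 11160 mg
Maintenance: replace elimination → rate = CL × Css = 9.740 × 11.5 = 112.0 mg/h

(a) 11200 mg; (b) 112 mg/h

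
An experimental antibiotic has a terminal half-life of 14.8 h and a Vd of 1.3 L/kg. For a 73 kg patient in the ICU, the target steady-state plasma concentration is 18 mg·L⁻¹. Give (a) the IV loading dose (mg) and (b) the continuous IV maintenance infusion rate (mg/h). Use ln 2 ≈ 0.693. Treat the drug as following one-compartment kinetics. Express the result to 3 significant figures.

(a) 1710 mg; (b) 80.0 mg/h

Vd(total) = 73 kg × 1.3 L/kg = 94.90 L
LD = Vd × C = 94.90 × 18 = 1708 mg
CL = 0.693 × Vd / t½ = 0.693 × 94.90 / 14.8 = 4.444 L/h
Infusion rate = CL × Css = 4.444 × 18 = 79.99 mg/h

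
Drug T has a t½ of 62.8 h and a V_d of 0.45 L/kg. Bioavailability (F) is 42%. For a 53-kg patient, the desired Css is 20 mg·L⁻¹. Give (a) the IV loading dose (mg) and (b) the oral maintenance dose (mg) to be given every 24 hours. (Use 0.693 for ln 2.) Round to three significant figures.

(a) 477 mg; (b) 301 mg

Total Vd = 0.45 × 53 = 23.85 L
LD = Vd × C = 23.85 × 20 = 477.0 mg
CL = 0.693 × Vd / t½ = 0.693 × 23.85 / 62.8 = 0.2632 L/h
D = CL × Css × τ / F = 0.2632 × 20 × 24 / 0.42 = 300.8 mg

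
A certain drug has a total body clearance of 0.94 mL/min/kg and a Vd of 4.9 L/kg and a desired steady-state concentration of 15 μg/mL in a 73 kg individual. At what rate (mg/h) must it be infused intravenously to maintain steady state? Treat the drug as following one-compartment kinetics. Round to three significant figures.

61.8 mg/h

CL = 0.94 mL/min/kg × 73 kg = 68.62 mL/min = 68.62 × 60/1000 = 4.117 L/h
Infusion rate = CL · Css = 4.117 L/h × 15 mg/L = 61.76 mg/h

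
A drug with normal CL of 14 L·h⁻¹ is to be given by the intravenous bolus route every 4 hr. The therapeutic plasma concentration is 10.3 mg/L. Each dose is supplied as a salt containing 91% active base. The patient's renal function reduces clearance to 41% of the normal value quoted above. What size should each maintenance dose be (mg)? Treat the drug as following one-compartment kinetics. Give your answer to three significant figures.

260 mg

Patient clearance = 0.41 × 14.00 = 5.740 L/h
D = CL × Css × τ / S = 5.740 × 10.3 × 4 / 0.91 = 259.9 mg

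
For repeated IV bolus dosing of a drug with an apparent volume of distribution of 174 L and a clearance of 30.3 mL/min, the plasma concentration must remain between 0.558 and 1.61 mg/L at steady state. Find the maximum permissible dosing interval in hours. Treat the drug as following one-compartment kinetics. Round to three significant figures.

Convert clearance: 30.3 mL/min × 60 min/h ÷ 1000 mL/L = 1.818 L/h
k = CL / Vd = 1.818 / 174.0 = 0.01045 h⁻¹
Between IV bolus doses, concentration decays as C = C₀·e^(−kτ), so C_peak/C_trough = e^(kτ).
τ_max = ln(C_peak/C_trough) / k = ln(1.61/0.558) / 0.01045 = 1.060 / 0.01045 = 101.4 h

101 h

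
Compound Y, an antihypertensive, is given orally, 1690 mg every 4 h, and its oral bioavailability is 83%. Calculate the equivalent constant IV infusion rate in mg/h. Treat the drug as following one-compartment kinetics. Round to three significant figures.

Equivalent systemic input: infusion rate = F·D/τ.
Rate = 0.83 × 1690 / 4 = 350.7 mg/h

351 mg/h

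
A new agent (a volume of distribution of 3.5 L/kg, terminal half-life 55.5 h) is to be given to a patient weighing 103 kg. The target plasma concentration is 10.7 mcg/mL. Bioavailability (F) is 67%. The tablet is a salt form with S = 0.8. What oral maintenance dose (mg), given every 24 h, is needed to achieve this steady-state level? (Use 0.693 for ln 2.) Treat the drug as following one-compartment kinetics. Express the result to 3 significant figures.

2160 mg

Total Vd = 3.5 × 103 = 360.5 L
CL = ln 2 · Vd / t½ = 0.693 × 360.5 / 55.5 = 4.501 L/h
D = CL × Css × τ / F / S = 4.501 × 10.7 × 24 / 0.67 / 0.8 = 2156 mg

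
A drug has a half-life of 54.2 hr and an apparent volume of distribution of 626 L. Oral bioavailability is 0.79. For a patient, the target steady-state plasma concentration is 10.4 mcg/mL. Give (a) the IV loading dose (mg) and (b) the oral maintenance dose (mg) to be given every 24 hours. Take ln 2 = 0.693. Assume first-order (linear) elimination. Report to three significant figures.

LD = Vd × C = 626.0 × 10.4 = 6510 mg
CL = 0.693 × Vd / t½ = 0.693 × 626.0 / 54.2 = 8.004 L/h
D = CL × Css × τ / F = 8.004 × 10.4 × 24 / 0.79 = 2529 mg

(a) 6510 mg; (b) 2530 mg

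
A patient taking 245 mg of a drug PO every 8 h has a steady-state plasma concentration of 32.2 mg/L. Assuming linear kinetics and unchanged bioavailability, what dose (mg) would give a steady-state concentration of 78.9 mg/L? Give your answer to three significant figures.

For first-order elimination, Css ∝ F·D/(CL·τ); F and CL are unchanged, so Css ∝ D/τ.
D₂ = D₁ × (Css,target / Css,current) = 245 × 78.9/32.2 = 600.3 mg

600 mg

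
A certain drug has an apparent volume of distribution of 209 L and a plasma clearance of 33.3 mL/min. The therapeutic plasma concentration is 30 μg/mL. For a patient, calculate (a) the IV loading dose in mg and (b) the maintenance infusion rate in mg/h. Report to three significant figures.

(a) 6270 mg; (b) 59.9 mg/h

LD = Vd · C_target = 209.0 × 30 = 6270 mg
Convert clearance: 33.3 mL/min × 60 min/h ÷ 1000 mL/L = 1.998 L/h
Infusion rate = 1.998 L/h × 30 mg/L = 59.94 mg/h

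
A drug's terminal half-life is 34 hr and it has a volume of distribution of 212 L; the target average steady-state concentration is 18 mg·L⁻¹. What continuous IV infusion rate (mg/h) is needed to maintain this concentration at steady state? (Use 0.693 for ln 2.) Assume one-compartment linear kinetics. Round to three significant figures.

CL = ln 2 · Vd / t½ = 0.693 × 212.0 / 34 = 4.321 L/h
Infusion rate = CL × Css = 4.321 × 18 = 77.78 mg/h

77.8 mg/h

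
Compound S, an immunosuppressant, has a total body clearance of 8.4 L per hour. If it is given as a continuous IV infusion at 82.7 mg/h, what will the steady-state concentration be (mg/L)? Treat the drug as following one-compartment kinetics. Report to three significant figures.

9.85 mg/L

Css = rate / CL = 82.7 / 8.400 = 9.845 mg/L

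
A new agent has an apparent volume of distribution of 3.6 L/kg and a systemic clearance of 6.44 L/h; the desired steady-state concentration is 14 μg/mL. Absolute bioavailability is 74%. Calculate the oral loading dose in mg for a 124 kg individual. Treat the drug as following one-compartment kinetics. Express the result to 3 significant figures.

Total Vd = 3.6 × 124 = 446.4 L
The loading dose fills Vd to the target concentration.
LD = Vd × C / F = 446.4 × 14.00 / 0.74 = 8445 mg

8450 mg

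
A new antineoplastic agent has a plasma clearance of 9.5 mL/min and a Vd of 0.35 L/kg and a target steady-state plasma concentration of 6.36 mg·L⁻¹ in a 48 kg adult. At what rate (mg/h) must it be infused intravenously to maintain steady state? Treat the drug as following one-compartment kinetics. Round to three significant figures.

3.63 mg/h

CL = 9.5 mL/min = 9.5 × 0.06 = 0.5700 L/h
R₀ = 0.5700 × 6.36 = 3.625 mg/h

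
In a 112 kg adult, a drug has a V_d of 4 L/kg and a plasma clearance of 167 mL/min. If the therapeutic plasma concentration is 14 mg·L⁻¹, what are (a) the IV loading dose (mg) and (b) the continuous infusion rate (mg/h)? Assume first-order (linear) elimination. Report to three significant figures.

Vd(total) = 112 kg × 4 L/kg = 448.0 L
Loading dose = Vd × C = 448.0 × 14 = 6272 mg
CL = 167 mL/min × 60/1000 = 10.02 L/h
Maintenance infusion rate = CL × Css = 10.02 × 14 = 140.3 mg/h

(a) 6270 mg; (b) 140 mg/h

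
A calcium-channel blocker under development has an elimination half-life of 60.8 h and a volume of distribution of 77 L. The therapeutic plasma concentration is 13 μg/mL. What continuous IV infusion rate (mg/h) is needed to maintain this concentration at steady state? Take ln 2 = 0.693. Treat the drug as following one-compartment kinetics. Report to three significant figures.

11.4 mg/h

k = 0.693/60.8 = 0.01140 h⁻¹, so CL = k·Vd = 0.01140 × 77.00 = 0.8778 L/h
Infusion rate = CL × Css = 0.8778 × 13 = 11.41 mg/h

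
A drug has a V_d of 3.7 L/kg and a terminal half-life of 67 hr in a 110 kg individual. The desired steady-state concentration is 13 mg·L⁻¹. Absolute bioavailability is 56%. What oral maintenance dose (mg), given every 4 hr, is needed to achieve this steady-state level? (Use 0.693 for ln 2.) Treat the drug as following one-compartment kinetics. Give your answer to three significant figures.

Total Vd = 3.7 × 110 = 407.0 L
CL = 0.693 × Vd / t½ = 0.693 × 407.0 / 67 = 4.210 L/h
D = CL × Css × τ / F = 4.210 × 13 × 4 / 0.56 = 390.9 mg

391 mg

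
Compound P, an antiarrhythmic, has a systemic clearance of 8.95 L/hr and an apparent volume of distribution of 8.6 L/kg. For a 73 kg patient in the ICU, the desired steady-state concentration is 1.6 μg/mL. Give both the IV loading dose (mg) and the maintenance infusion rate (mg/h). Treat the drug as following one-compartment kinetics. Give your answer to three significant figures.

Vd(total) = 73 kg × 8.6 L/kg = 627.8 L
Loading: fill Vd to C_target → 627.8 L × 1.6 mg/L = 1004 mg
Maintenance: replace elimination → rate = CL × Css = 8.950 × 1.6 = 14.32 mg/h

(a) 1000 mg; (b) 14.3 mg/h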